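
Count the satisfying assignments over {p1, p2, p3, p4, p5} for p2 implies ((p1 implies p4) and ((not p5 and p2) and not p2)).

Initial set: {(p2 implies ((p1 implies p4) and ((not p5 and p2) and not p2)))}.
(p2 implies ((p1 implies p4) and ((not p5 and p2) and not p2))): β-rule — branch into not p2  //  ((p1 implies p4) and ((not p5 and p2) and not p2)).
  branch 1 (add not p2):
    ○ open, literals {p2=0}.
  branch 2 (add ((p1 implies p4) and ((not p5 and p2) and not p2))):
    ((p1 implies p4) and ((not p5 and p2) and not p2)): α-rule — add (p1 implies p4), ((not p5 and p2) and not p2).
    ((not p5 and p2) and not p2): α-rule — add (not p5 and p2), not p2.
    (not p5 and p2): α-rule — add not p5, p2.
    × closes — contains both p2 and not p2.
1 branch closed, 1 open.
Each open branch fixes some atoms; the unmentioned ones are free. Counting distinct full assignments: branch {p2=0} (p1, p3, p4, p5) contributes 16 new. Total: 16.

16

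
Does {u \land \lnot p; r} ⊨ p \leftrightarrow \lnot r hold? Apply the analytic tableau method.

Initial set: {(u \land \lnot p); r; \lnot (p \leftrightarrow \lnot r)}.
(u \land \lnot p): α-rule — add u, \lnot p.
\lnot (p \leftrightarrow \lnot r): β-rule — branch into p, \lnot \lnot r  //  \lnot p, \lnot r.
  branch 1 (add p, \lnot \lnot r):
    × closes — contains both p and \lnot p.
  branch 2 (add \lnot p, \lnot r):
    × closes — contains both r and \lnot r.
All 2 branches close.
Every branch closed, so the premises entail the conclusion.

Yes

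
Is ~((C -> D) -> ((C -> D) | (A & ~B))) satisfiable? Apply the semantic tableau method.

Unsatisfiable

Initial set: {~((C -> D) -> ((C -> D) | (A & ~B)))}.
~((C -> D) -> ((C -> D) | (A & ~B))): α-rule — add (C -> D), ~((C -> D) | (A & ~B)).
~((C -> D) | (A & ~B)): α-rule — add ~(C -> D), ~(A & ~B).
~(C -> D): α-rule — add C, ~D.
(C -> D): β-rule — branch into ~C  //  D.
  branch 1 (add ~C):
    × closes — contains both C and ~C.
  branch 2 (add D):
    × closes — contains both D and ~D.
All 2 branches close.
Every branch closed; the formula is unsatisfiable.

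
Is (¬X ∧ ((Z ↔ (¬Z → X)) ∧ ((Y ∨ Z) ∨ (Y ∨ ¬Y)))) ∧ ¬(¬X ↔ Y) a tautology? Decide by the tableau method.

Assume the negation and expand:
Initial set: {¬((¬X ∧ ((Z ↔ (¬Z → X)) ∧ ((Y ∨ Z) ∨ (Y ∨ ¬Y)))) ∧ ¬(¬X ↔ Y))}.
¬((¬X ∧ ((Z ↔ (¬Z → X)) ∧ ((Y ∨ Z) ∨ (Y ∨ ¬Y)))) ∧ ¬(¬X ↔ Y)): β-rule — branch into ¬(¬X ∧ ((Z ↔ (¬Z → X)) ∧ ((Y ∨ Z) ∨ (Y ∨ ¬Y))))  //  ¬¬(¬X ↔ Y).
  branch 1 (add ¬(¬X ∧ ((Z ↔ (¬Z → X)) ∧ ((Y ∨ Z) ∨ (Y ∨ ¬Y))))):
    ¬(¬X ∧ ((Z ↔ (¬Z → X)) ∧ ((Y ∨ Z) ∨ (Y ∨ ¬Y)))): β-rule — branch into ¬¬X  //  ¬((Z ↔ (¬Z → X)) ∧ ((Y ∨ Z) ∨ (Y ∨ ¬Y))).
      branch 1.1 (add ¬¬X):
        ○ open, literals {X=1}.
      branch 1.2 (add ¬((Z ↔ (¬Z → X)) ∧ ((Y ∨ Z) ∨ (Y ∨ ¬Y)))):
        ¬((Z ↔ (¬Z → X)) ∧ ((Y ∨ Z) ∨ (Y ∨ ¬Y))): β-rule — branch into ¬(Z ↔ (¬Z → X))  //  ¬((Y ∨ Z) ∨ (Y ∨ ¬Y)).
          branch 1.2.1 (add ¬(Z ↔ (¬Z → X))):
            ¬(Z ↔ (¬Z → X)): β-rule — branch into Z, ¬(¬Z → X)  //  ¬Z, (¬Z → X).
              branch 1.2.1.1 (add Z, ¬(¬Z → X)):
                ¬(¬Z → X): α-rule — add ¬Z, ¬X.
                × closes — contains both Z and ¬Z.
              branch 1.2.1.2 (add ¬Z, (¬Z → X)):
                (¬Z → X): β-rule — branch into ¬¬Z  //  X.
                  branch 1.2.1.2.1 (add ¬¬Z):
                    × closes — contains both Z and ¬Z.
                  branch 1.2.1.2.2 (add X):
                    ○ open, literals {X=1, Z=0}.
          branch 1.2.2 (add ¬((Y ∨ Z) ∨ (Y ∨ ¬Y))):
            ¬((Y ∨ Z) ∨ (Y ∨ ¬Y)): α-rule — add ¬(Y ∨ Z), ¬(Y ∨ ¬Y).
            ¬(Y ∨ Z): α-rule — add ¬Y, ¬Z.
            ¬(Y ∨ ¬Y): α-rule — add ¬Y, ¬¬Y.
            × closes — contains both Y and ¬Y.
  branch 2 (add ¬¬(¬X ↔ Y)):
    ¬¬(¬X ↔ Y): β-rule — branch into ¬X, Y  //  ¬¬X, ¬Y.
      branch 2.1 (add ¬X, Y):
        ○ open, literals {X=0, Y=1}.
      branch 2.2 (add ¬¬X, ¬Y):
        ○ open, literals {X=1, Y=0}.
3 branches closed, 4 open.
An open branch gives a countermodel: X=1 (unmentioned atoms arbitrary); under it the original formula is false.

Not valid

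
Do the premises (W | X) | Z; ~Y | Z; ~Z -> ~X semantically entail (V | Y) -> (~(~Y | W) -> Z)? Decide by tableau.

Yes

Initial set: {((W | X) | Z); (~Y | Z); (~Z -> ~X); ~((V | Y) -> (~(~Y | W) -> Z))}.
~((V | Y) -> (~(~Y | W) -> Z)): α-rule — add (V | Y), ~(~(~Y | W) -> Z).
~(~(~Y | W) -> Z): α-rule — add ~(~Y | W), ~Z.
~(~Y | W): α-rule — add ~~Y, ~W.
((W | X) | Z): β-rule — branch into (W | X)  //  Z.
  branch 1 (add (W | X)):
    (~Y | Z): β-rule — branch into ~Y  //  Z.
      branch 1.1 (add ~Y):
        × closes — contains both Y and ~Y.
      branch 1.2 (add Z):
        × closes — contains both Z and ~Z.
  branch 2 (add Z):
    × closes — contains both Z and ~Z.
All 3 branches close.
Every branch closed, so the premises entail the conclusion.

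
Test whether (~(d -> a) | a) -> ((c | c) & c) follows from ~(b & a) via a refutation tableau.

Initial set: {~(b & a); ~((~(d -> a) | a) -> ((c | c) & c))}.
~((~(d -> a) | a) -> ((c | c) & c)): α-rule — add (~(d -> a) | a), ~((c | c) & c).
~(b & a): β-rule — branch into ~b  //  ~a.
  branch 1 (add ~b):
    (~(d -> a) | a): β-rule — branch into ~(d -> a)  //  a.
      branch 1.1 (add ~(d -> a)):
        ~(d -> a): α-rule — add d, ~a.
        ~((c | c) & c): β-rule — branch into ~(c | c)  //  ~c.
          branch 1.1.1 (add ~(c | c)):
            ~(c | c): α-rule — add ~c, ~c.
            ○ open, literals {a=F, b=F, c=F, d=T}.
          branch 1.1.2 (add ~c):
            ○ open, literals {a=F, b=F, c=F, d=T}.
      branch 1.2 (add a):
        ~((c | c) & c): β-rule — branch into ~(c | c)  //  ~c.
          branch 1.2.1 (add ~(c | c)):
            ~(c | c): α-rule — add ~c, ~c.
            ○ open, literals {a=T, b=F, c=F}.
          branch 1.2.2 (add ~c):
            ○ open, literals {a=T, b=F, c=F}.
  branch 2 (add ~a):
    (~(d -> a) | a): β-rule — branch into ~(d -> a)  //  a.
      branch 2.1 (add ~(d -> a)):
        ~(d -> a): α-rule — add d, ~a.
        ~((c | c) & c): β-rule — branch into ~(c | c)  //  ~c.
          branch 2.1.1 (add ~(c | c)):
            ~(c | c): α-rule — add ~c, ~c.
            ○ open, literals {a=F, c=F, d=T}.
          branch 2.1.2 (add ~c):
            ○ open, literals {a=F, c=F, d=T}.
      branch 2.2 (add a):
        × closes — contains both a and ~a.
1 branch closed, 6 open.
An open branch gives a countermodel: a=F, b=F, c=F, d=T (unmentioned atoms arbitrary); the premises hold there but the conclusion fails.

No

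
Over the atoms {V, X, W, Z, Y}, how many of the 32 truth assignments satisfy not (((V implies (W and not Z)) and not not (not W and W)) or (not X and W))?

24

Initial set: {not (((V implies (W and not Z)) and not not (not W and W)) or (not X and W))}.
not (((V implies (W and not Z)) and not not (not W and W)) or (not X and W)): α-rule — add not ((V implies (W and not Z)) and not not (not W and W)), not (not X and W).
not ((V implies (W and not Z)) and not not (not W and W)): β-rule — branch into not (V implies (W and not Z))  //  not not not (not W and W).
  branch 1 (add not (V implies (W and not Z))):
    not (V implies (W and not Z)): α-rule — add V, not (W and not Z).
    not (not X and W): β-rule — branch into not not X  //  not W.
      branch 1.1 (add not not X):
        not (W and not Z): β-rule — branch into not W  //  not not Z.
          branch 1.1.1 (add not W):
            ○ open, literals {V=T, W=F, X=T}.
          branch 1.1.2 (add not not Z):
            ○ open, literals {V=T, X=T, Z=T}.
      branch 1.2 (add not W):
        not (W and not Z): β-rule — branch into not W  //  not not Z.
          branch 1.2.1 (add not W):
            ○ open, literals {V=T, W=F}.
          branch 1.2.2 (add not not Z):
            ○ open, literals {V=T, W=F, Z=T}.
  branch 2 (add not not not (not W and W)):
    not not not (not W and W): drop double negation, giving not (not W and W).
    not (not X and W): β-rule — branch into not not X  //  not W.
      branch 2.1 (add not not X):
        not (not W and W): β-rule — branch into not not W  //  not W.
          branch 2.1.1 (add not not W):
            ○ open, literals {W=T, X=T}.
          branch 2.1.2 (add not W):
            ○ open, literals {W=F, X=T}.
      branch 2.2 (add not W):
        not (not W and W): β-rule — branch into not not W  //  not W.
          branch 2.2.1 (add not not W):
            × closes — contains both W and not W.
          branch 2.2.2 (add not W):
            ○ open, literals {W=F}.
1 branch closed, 7 open.
Each open branch fixes some atoms; the unmentioned ones are free. Counting distinct full assignments: branch {V=T, W=F, X=T} (Z, Y) contributes 4 new; branch {V=T, X=T, Z=T} (W, Y) contributes 2 new; branch {V=T, W=F} (X, Z, Y) contributes 4 new; branch {V=T, W=F, Z=T} (X, Y) contributes 0 new; branch {W=T, X=T} (V, Z, Y) contributes 6 new; branch {W=F, X=T} (V, Z, Y) contributes 4 new; branch {W=F} (V, X, Z, Y) contributes 4 new. Total: 24.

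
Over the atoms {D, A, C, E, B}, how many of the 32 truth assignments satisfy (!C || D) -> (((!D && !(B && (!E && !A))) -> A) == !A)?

17

Initial set: {((!C || D) -> (((!D && !(B && (!E && !A))) -> A) == !A))}.
((!C || D) -> (((!D && !(B && (!E && !A))) -> A) == !A)): β-rule — branch into !(!C || D)  //  (((!D && !(B && (!E && !A))) -> A) == !A).
  branch 1 (add !(!C || D)):
    !(!C || D): α-rule — add !!C, !D.
    ○ open, literals {C=true, D=false}.
  branch 2 (add (((!D && !(B && (!E && !A))) -> A) == !A)):
    (((!D && !(B && (!E && !A))) -> A) == !A): β-rule — branch into ((!D && !(B && (!E && !A))) -> A), !A  //  !((!D && !(B && (!E && !A))) -> A), !!A.
      branch 2.1 (add ((!D && !(B && (!E && !A))) -> A), !A):
        ((!D && !(B && (!E && !A))) -> A): β-rule — branch into !(!D && !(B && (!E && !A)))  //  A.
          branch 2.1.1 (add !(!D && !(B && (!E && !A)))):
            !(!D && !(B && (!E && !A))): β-rule — branch into !!D  //  !!(B && (!E && !A)).
              branch 2.1.1.1 (add !!D):
                ○ open, literals {A=false, D=true}.
              branch 2.1.1.2 (add !!(B && (!E && !A))):
                !!(B && (!E && !A)): α-rule — add B, (!E && !A).
                (!E && !A): α-rule — add !E, !A.
                ○ open, literals {A=false, B=true, E=false}.
          branch 2.1.2 (add A):
            × closes — contains both A and !A.
      branch 2.2 (add !((!D && !(B && (!E && !A))) -> A), !!A):
        !((!D && !(B && (!E && !A))) -> A): α-rule — add (!D && !(B && (!E && !A))), !A.
        × closes — contains both A and !A.
2 branches closed, 3 open.
Each open branch fixes some atoms; the unmentioned ones are free. Counting distinct full assignments: branch {C=true, D=false} (A, E, B) contributes 8 new; branch {A=false, D=true} (C, E, B) contributes 8 new; branch {A=false, B=true, E=false} (D, C) contributes 1 new. Total: 17.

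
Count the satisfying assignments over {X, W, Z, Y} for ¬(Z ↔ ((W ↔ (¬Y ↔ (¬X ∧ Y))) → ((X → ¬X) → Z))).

Initial set: {¬(Z ↔ ((W ↔ (¬Y ↔ (¬X ∧ Y))) → ((X → ¬X) → Z)))}.
¬(Z ↔ ((W ↔ (¬Y ↔ (¬X ∧ Y))) → ((X → ¬X) → Z))): β-rule — branch into Z, ¬((W ↔ (¬Y ↔ (¬X ∧ Y))) → ((X → ¬X) → Z))  //  ¬Z, ((W ↔ (¬Y ↔ (¬X ∧ Y))) → ((X → ¬X) → Z)).
  branch 1 (add Z, ¬((W ↔ (¬Y ↔ (¬X ∧ Y))) → ((X → ¬X) → Z))):
    ¬((W ↔ (¬Y ↔ (¬X ∧ Y))) → ((X → ¬X) → Z)): α-rule — add (W ↔ (¬Y ↔ (¬X ∧ Y))), ¬((X → ¬X) → Z).
    ¬((X → ¬X) → Z): α-rule — add (X → ¬X), ¬Z.
    × closes — contains both Z and ¬Z.
  branch 2 (add ¬Z, ((W ↔ (¬Y ↔ (¬X ∧ Y))) → ((X → ¬X) → Z))):
    ((W ↔ (¬Y ↔ (¬X ∧ Y))) → ((X → ¬X) → Z)): β-rule — branch into ¬(W ↔ (¬Y ↔ (¬X ∧ Y)))  //  ((X → ¬X) → Z).
      branch 2.1 (add ¬(W ↔ (¬Y ↔ (¬X ∧ Y)))):
        ¬(W ↔ (¬Y ↔ (¬X ∧ Y))): β-rule — branch into W, ¬(¬Y ↔ (¬X ∧ Y))  //  ¬W, (¬Y ↔ (¬X ∧ Y)).
          branch 2.1.1 (add W, ¬(¬Y ↔ (¬X ∧ Y))):
            ¬(¬Y ↔ (¬X ∧ Y)): β-rule — branch into ¬Y, ¬(¬X ∧ Y)  //  ¬¬Y, (¬X ∧ Y).
              branch 2.1.1.1 (add ¬Y, ¬(¬X ∧ Y)):
                ¬(¬X ∧ Y): β-rule — branch into ¬¬X  //  ¬Y.
                  branch 2.1.1.1.1 (add ¬¬X):
                    ○ open, literals {W=true, X=true, Y=false, Z=false}.
                  branch 2.1.1.1.2 (add ¬Y):
                    ○ open, literals {W=true, Y=false, Z=false}.
              branch 2.1.1.2 (add ¬¬Y, (¬X ∧ Y)):
                (¬X ∧ Y): α-rule — add ¬X, Y.
                ○ open, literals {W=true, X=false, Y=true, Z=false}.
          branch 2.1.2 (add ¬W, (¬Y ↔ (¬X ∧ Y))):
            (¬Y ↔ (¬X ∧ Y)): β-rule — branch into ¬Y, (¬X ∧ Y)  //  ¬¬Y, ¬(¬X ∧ Y).
              branch 2.1.2.1 (add ¬Y, (¬X ∧ Y)):
                (¬X ∧ Y): α-rule — add ¬X, Y.
                × closes — contains both Y and ¬Y.
              branch 2.1.2.2 (add ¬¬Y, ¬(¬X ∧ Y)):
                ¬(¬X ∧ Y): β-rule — branch into ¬¬X  //  ¬Y.
                  branch 2.1.2.2.1 (add ¬¬X):
                    ○ open, literals {W=false, X=true, Y=true, Z=false}.
                  branch 2.1.2.2.2 (add ¬Y):
                    × closes — contains both Y and ¬Y.
      branch 2.2 (add ((X → ¬X) → Z)):
        ((X → ¬X) → Z): β-rule — branch into ¬(X → ¬X)  //  Z.
          branch 2.2.1 (add ¬(X → ¬X)):
            ¬(X → ¬X): α-rule — add X, ¬¬X.
            ○ open, literals {X=true, Z=false}.
          branch 2.2.2 (add Z):
            × closes — contains both Z and ¬Z.
4 branches closed, 5 open.
Each open branch fixes some atoms; the unmentioned ones are free. Counting distinct full assignments: branch {W=true, X=true, Y=false, Z=false} (none free) contributes 1 new; branch {W=true, Y=false, Z=false} (X) contributes 1 new; branch {W=true, X=false, Y=true, Z=false} (none free) contributes 1 new; branch {W=false, X=true, Y=true, Z=false} (none free) contributes 1 new; branch {X=true, Z=false} (W, Y) contributes 2 new. Total: 6.

6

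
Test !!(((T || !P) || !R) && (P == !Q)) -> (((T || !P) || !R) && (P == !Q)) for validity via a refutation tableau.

Valid

Assume the negation and expand:
Initial set: {!(!!(((T || !P) || !R) && (P == !Q)) -> (((T || !P) || !R) && (P == !Q)))}.
!(!!(((T || !P) || !R) && (P == !Q)) -> (((T || !P) || !R) && (P == !Q))): α-rule — add !!(((T || !P) || !R) && (P == !Q)), !(((T || !P) || !R) && (P == !Q)).
!!(((T || !P) || !R) && (P == !Q)): drop double negation, giving (((T || !P) || !R) && (P == !Q)).
(((T || !P) || !R) && (P == !Q)): α-rule — add ((T || !P) || !R), (P == !Q).
!(((T || !P) || !R) && (P == !Q)): β-rule — branch into !((T || !P) || !R)  //  !(P == !Q).
  branch 1 (add !((T || !P) || !R)):
    !((T || !P) || !R): α-rule — add !(T || !P), !!R.
    !(T || !P): α-rule — add !T, !!P.
    ((T || !P) || !R): β-rule — branch into (T || !P)  //  !R.
      branch 1.1 (add (T || !P)):
        (P == !Q): β-rule — branch into P, !Q  //  !P, !!Q.
          branch 1.1.1 (add P, !Q):
            (T || !P): β-rule — branch into T  //  !P.
              branch 1.1.1.1 (add T):
                × closes — contains both T and !T.
              branch 1.1.1.2 (add !P):
                × closes — contains both P and !P.
          branch 1.1.2 (add !P, !!Q):
            × closes — contains both P and !P.
      branch 1.2 (add !R):
        × closes — contains both R and !R.
  branch 2 (add !(P == !Q)):
    ((T || !P) || !R): β-rule — branch into (T || !P)  //  !R.
      branch 2.1 (add (T || !P)):
        (P == !Q): β-rule — branch into P, !Q  //  !P, !!Q.
          branch 2.1.1 (add P, !Q):
            !(P == !Q): β-rule — branch into P, !!Q  //  !P, !Q.
              branch 2.1.1.1 (add P, !!Q):
                × closes — contains both Q and !Q.
              branch 2.1.1.2 (add !P, !Q):
                × closes — contains both P and !P.
          branch 2.1.2 (add !P, !!Q):
            !(P == !Q): β-rule — branch into P, !!Q  //  !P, !Q.
              branch 2.1.2.1 (add P, !!Q):
                × closes — contains both P and !P.
              branch 2.1.2.2 (add !P, !Q):
                × closes — contains both Q and !Q.
      branch 2.2 (add !R):
        (P == !Q): β-rule — branch into P, !Q  //  !P, !!Q.
          branch 2.2.1 (add P, !Q):
            !(P == !Q): β-rule — branch into P, !!Q  //  !P, !Q.
              branch 2.2.1.1 (add P, !!Q):
                × closes — contains both Q and !Q.
              branch 2.2.1.2 (add !P, !Q):
                × closes — contains both P and !P.
          branch 2.2.2 (add !P, !!Q):
            !(P == !Q): β-rule — branch into P, !!Q  //  !P, !Q.
              branch 2.2.2.1 (add P, !!Q):
                × closes — contains both P and !P.
              branch 2.2.2.2 (add !P, !Q):
                × closes — contains both Q and !Q.
All 12 branches close.
Every branch closed, so the negation is unsatisfiable and the formula is valid.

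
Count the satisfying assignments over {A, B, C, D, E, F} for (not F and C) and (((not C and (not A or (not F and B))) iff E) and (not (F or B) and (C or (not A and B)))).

4

Initial set: {((not F and C) and (((not C and (not A or (not F and B))) iff E) and (not (F or B) and (C or (not A and B)))))}.
((not F and C) and (((not C and (not A or (not F and B))) iff E) and (not (F or B) and (C or (not A and B))))): α-rule — add (not F and C), (((not C and (not A or (not F and B))) iff E) and (not (F or B) and (C or (not A and B)))).
(not F and C): α-rule — add not F, C.
(((not C and (not A or (not F and B))) iff E) and (not (F or B) and (C or (not A and B)))): α-rule — add ((not C and (not A or (not F and B))) iff E), (not (F or B) and (C or (not A and B))).
(not (F or B) and (C or (not A and B))): α-rule — add not (F or B), (C or (not A and B)).
not (F or B): α-rule — add not F, not B.
((not C and (not A or (not F and B))) iff E): β-rule — branch into (not C and (not A or (not F and B))), E  //  not (not C and (not A or (not F and B))), not E.
  branch 1 (add (not C and (not A or (not F and B))), E):
    (not C and (not A or (not F and B))): α-rule — add not C, (not A or (not F and B)).
    × closes — contains both C and not C.
  branch 2 (add not (not C and (not A or (not F and B))), not E):
    (C or (not A and B)): β-rule — branch into C  //  (not A and B).
      branch 2.1 (add C):
        not (not C and (not A or (not F and B))): β-rule — branch into not not C  //  not (not A or (not F and B)).
          branch 2.1.1 (add not not C):
            ○ open, literals {B=false, C=true, E=false, F=false}.
          branch 2.1.2 (add not (not A or (not F and B))):
            not (not A or (not F and B)): α-rule — add not not A, not (not F and B).
            not (not F and B): β-rule — branch into not not F  //  not B.
              branch 2.1.2.1 (add not not F):
                × closes — contains both F and not F.
              branch 2.1.2.2 (add not B):
                ○ open, literals {A=true, B=false, C=true, E=false, F=false}.
      branch 2.2 (add (not A and B)):
        (not A and B): α-rule — add not A, B.
        × closes — contains both B and not B.
3 branches closed, 2 open.
Each open branch fixes some atoms; the unmentioned ones are free. Counting distinct full assignments: branch {B=false, C=true, E=false, F=false} (A, D) contributes 4 new; branch {A=true, B=false, C=true, E=false, F=false} (D) contributes 0 new. Total: 4.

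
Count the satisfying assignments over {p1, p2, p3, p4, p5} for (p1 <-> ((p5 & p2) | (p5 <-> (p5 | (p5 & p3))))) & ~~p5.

Initial set: {((p1 <-> ((p5 & p2) | (p5 <-> (p5 | (p5 & p3))))) & ~~p5)}.
((p1 <-> ((p5 & p2) | (p5 <-> (p5 | (p5 & p3))))) & ~~p5): α-rule — add (p1 <-> ((p5 & p2) | (p5 <-> (p5 | (p5 & p3))))), ~~p5.
~~p5: drop double negation, giving p5.
(p1 <-> ((p5 & p2) | (p5 <-> (p5 | (p5 & p3))))): β-rule — branch into p1, ((p5 & p2) | (p5 <-> (p5 | (p5 & p3))))  //  ~p1, ~((p5 & p2) | (p5 <-> (p5 | (p5 & p3)))).
  branch 1 (add p1, ((p5 & p2) | (p5 <-> (p5 | (p5 & p3))))):
    ((p5 & p2) | (p5 <-> (p5 | (p5 & p3)))): β-rule — branch into (p5 & p2)  //  (p5 <-> (p5 | (p5 & p3))).
      branch 1.1 (add (p5 & p2)):
        (p5 & p2): α-rule — add p5, p2.
        ○ open, literals {p1=T, p2=T, p5=T}.
      branch 1.2 (add (p5 <-> (p5 | (p5 & p3)))):
        (p5 <-> (p5 | (p5 & p3))): β-rule — branch into p5, (p5 | (p5 & p3))  //  ~p5, ~(p5 | (p5 & p3)).
          branch 1.2.1 (add p5, (p5 | (p5 & p3))):
            (p5 | (p5 & p3)): β-rule — branch into p5  //  (p5 & p3).
              branch 1.2.1.1 (add p5):
                ○ open, literals {p1=T, p5=T}.
              branch 1.2.1.2 (add (p5 & p3)):
                (p5 & p3): α-rule — add p5, p3.
                ○ open, literals {p1=T, p3=T, p5=T}.
          branch 1.2.2 (add ~p5, ~(p5 | (p5 & p3))):
            × closes — contains both p5 and ~p5.
  branch 2 (add ~p1, ~((p5 & p2) | (p5 <-> (p5 | (p5 & p3))))):
    ~((p5 & p2) | (p5 <-> (p5 | (p5 & p3)))): α-rule — add ~(p5 & p2), ~(p5 <-> (p5 | (p5 & p3))).
    ~(p5 & p2): β-rule — branch into ~p5  //  ~p2.
      branch 2.1 (add ~p5):
        × closes — contains both p5 and ~p5.
      branch 2.2 (add ~p2):
        ~(p5 <-> (p5 | (p5 & p3))): β-rule — branch into p5, ~(p5 | (p5 & p3))  //  ~p5, (p5 | (p5 & p3)).
          branch 2.2.1 (add p5, ~(p5 | (p5 & p3))):
            ~(p5 | (p5 & p3)): α-rule — add ~p5, ~(p5 & p3).
            × closes — contains both p5 and ~p5.
          branch 2.2.2 (add ~p5, (p5 | (p5 & p3))):
            × closes — contains both p5 and ~p5.
4 branches closed, 3 open.
Each open branch fixes some atoms; the unmentioned ones are free. Counting distinct full assignments: branch {p1=T, p2=T, p5=T} (p3, p4) contributes 4 new; branch {p1=T, p5=T} (p2, p3, p4) contributes 4 new; branch {p1=T, p3=T, p5=T} (p2, p4) contributes 0 new. Total: 8.

8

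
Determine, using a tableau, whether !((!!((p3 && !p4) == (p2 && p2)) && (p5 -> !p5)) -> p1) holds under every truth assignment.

Assume the negation and expand:
Initial set: {!!((!!((p3 && !p4) == (p2 && p2)) && (p5 -> !p5)) -> p1)}.
!!((!!((p3 && !p4) == (p2 && p2)) && (p5 -> !p5)) -> p1): β-rule — branch into !(!!((p3 && !p4) == (p2 && p2)) && (p5 -> !p5))  //  p1.
  branch 1 (add !(!!((p3 && !p4) == (p2 && p2)) && (p5 -> !p5))):
    !(!!((p3 && !p4) == (p2 && p2)) && (p5 -> !p5)): β-rule — branch into !!!((p3 && !p4) == (p2 && p2))  //  !(p5 -> !p5).
      branch 1.1 (add !!!((p3 && !p4) == (p2 && p2))):
        !!!((p3 && !p4) == (p2 && p2)): drop double negation, giving !((p3 && !p4) == (p2 && p2)).
        !((p3 && !p4) == (p2 && p2)): β-rule — branch into (p3 && !p4), !(p2 && p2)  //  !(p3 && !p4), (p2 && p2).
          branch 1.1.1 (add (p3 && !p4), !(p2 && p2)):
            (p3 && !p4): α-rule — add p3, !p4.
            !(p2 && p2): β-rule — branch into !p2  //  !p2.
              branch 1.1.1.1 (add !p2):
                ○ open, literals {p2=false, p3=true, p4=false}.
              branch 1.1.1.2 (add !p2):
                ○ open, literals {p2=false, p3=true, p4=false}.
          branch 1.1.2 (add !(p3 && !p4), (p2 && p2)):
            (p2 && p2): α-rule — add p2, p2.
            !(p3 && !p4): β-rule — branch into !p3  //  !!p4.
              branch 1.1.2.1 (add !p3):
                ○ open, literals {p2=true, p3=false}.
              branch 1.1.2.2 (add !!p4):
                ○ open, literals {p2=true, p4=true}.
      branch 1.2 (add !(p5 -> !p5)):
        !(p5 -> !p5): α-rule — add p5, !!p5.
        ○ open, literals {p5=true}.
  branch 2 (add p1):
    ○ open, literals {p1=true}.
0 branches closed, 6 open.
An open branch gives a countermodel: p2=false, p3=true, p4=false (unmentioned atoms arbitrary); under it the original formula is false.

Not valid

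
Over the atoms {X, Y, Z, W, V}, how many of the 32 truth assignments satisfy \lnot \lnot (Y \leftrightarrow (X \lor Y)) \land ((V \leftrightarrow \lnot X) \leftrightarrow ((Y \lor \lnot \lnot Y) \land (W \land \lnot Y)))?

Initial set: {(\lnot \lnot (Y \leftrightarrow (X \lor Y)) \land ((V \leftrightarrow \lnot X) \leftrightarrow ((Y \lor \lnot \lnot Y) \land (W \land \lnot Y))))}.
(\lnot \lnot (Y \leftrightarrow (X \lor Y)) \land ((V \leftrightarrow \lnot X) \leftrightarrow ((Y \lor \lnot \lnot Y) \land (W \land \lnot Y)))): α-rule — add \lnot \lnot (Y \leftrightarrow (X \lor Y)), ((V \leftrightarrow \lnot X) \leftrightarrow ((Y \lor \lnot \lnot Y) \land (W \land \lnot Y))).
\lnot \lnot (Y \leftrightarrow (X \lor Y)): drop double negation, giving (Y \leftrightarrow (X \lor Y)).
((V \leftrightarrow \lnot X) \leftrightarrow ((Y \lor \lnot \lnot Y) \land (W \land \lnot Y))): β-rule — branch into (V \leftrightarrow \lnot X), ((Y \lor \lnot \lnot Y) \land (W \land \lnot Y))  //  \lnot (V \leftrightarrow \lnot X), \lnot ((Y \lor \lnot \lnot Y) \land (W \land \lnot Y)).
  branch 1 (add (V \leftrightarrow \lnot X), ((Y \lor \lnot \lnot Y) \land (W \land \lnot Y))):
    ((Y \lor \lnot \lnot Y) \land (W \land \lnot Y)): α-rule — add (Y \lor \lnot \lnot Y), (W \land \lnot Y).
    (W \land \lnot Y): α-rule — add W, \lnot Y.
    (Y \leftrightarrow (X \lor Y)): β-rule — branch into Y, (X \lor Y)  //  \lnot Y, \lnot (X \lor Y).
      branch 1.1 (add Y, (X \lor Y)):
        × closes — contains both Y and \lnot Y.
      branch 1.2 (add \lnot Y, \lnot (X \lor Y)):
        \lnot (X \lor Y): α-rule — add \lnot X, \lnot Y.
        (V \leftrightarrow \lnot X): β-rule — branch into V, \lnot X  //  \lnot V, \lnot \lnot X.
          branch 1.2.1 (add V, \lnot X):
            (Y \lor \lnot \lnot Y): β-rule — branch into Y  //  \lnot \lnot Y.
              branch 1.2.1.1 (add Y):
                × closes — contains both Y and \lnot Y.
              branch 1.2.1.2 (add \lnot \lnot Y):
                \lnot \lnot Y: drop double negation, giving Y.
                × closes — contains both Y and \lnot Y.
          branch 1.2.2 (add \lnot V, \lnot \lnot X):
            × closes — contains both X and \lnot X.
  branch 2 (add \lnot (V \leftrightarrow \lnot X), \lnot ((Y \lor \lnot \lnot Y) \land (W \land \lnot Y))):
    (Y \leftrightarrow (X \lor Y)): β-rule — branch into Y, (X \lor Y)  //  \lnot Y, \lnot (X \lor Y).
      branch 2.1 (add Y, (X \lor Y)):
        \lnot (V \leftrightarrow \lnot X): β-rule — branch into V, \lnot \lnot X  //  \lnot V, \lnot X.
          branch 2.1.1 (add V, \lnot \lnot X):
            \lnot ((Y \lor \lnot \lnot Y) \land (W \land \lnot Y)): β-rule — branch into \lnot (Y \lor \lnot \lnot Y)  //  \lnot (W \land \lnot Y).
              branch 2.1.1.1 (add \lnot (Y \lor \lnot \lnot Y)):
                \lnot (Y \lor \lnot \lnot Y): α-rule — add \lnot Y, \lnot \lnot \lnot Y.
                × closes — contains both Y and \lnot Y.
              branch 2.1.1.2 (add \lnot (W \land \lnot Y)):
                (X \lor Y): β-rule — branch into X  //  Y.
                  branch 2.1.1.2.1 (add X):
                    \lnot (W \land \lnot Y): β-rule — branch into \lnot W  //  \lnot \lnot Y.
                      branch 2.1.1.2.1.1 (add \lnot W):
                        ○ open, literals {V=T, W=F, X=T, Y=T}.
                      branch 2.1.1.2.1.2 (add \lnot \lnot Y):
                        ○ open, literals {V=T, X=T, Y=T}.
                  branch 2.1.1.2.2 (add Y):
                    \lnot (W \land \lnot Y): β-rule — branch into \lnot W  //  \lnot \lnot Y.
                      branch 2.1.1.2.2.1 (add \lnot W):
                        ○ open, literals {V=T, W=F, X=T, Y=T}.
                      branch 2.1.1.2.2.2 (add \lnot \lnot Y):
                        ○ open, literals {V=T, X=T, Y=T}.
          branch 2.1.2 (add \lnot V, \lnot X):
            \lnot ((Y \lor \lnot \lnot Y) \land (W \land \lnot Y)): β-rule — branch into \lnot (Y \lor \lnot \lnot Y)  //  \lnot (W \land \lnot Y).
              branch 2.1.2.1 (add \lnot (Y \lor \lnot \lnot Y)):
                \lnot (Y \lor \lnot \lnot Y): α-rule — add \lnot Y, \lnot \lnot \lnot Y.
                × closes — contains both Y and \lnot Y.
              branch 2.1.2.2 (add \lnot (W \land \lnot Y)):
                (X \lor Y): β-rule — branch into X  //  Y.
                  branch 2.1.2.2.1 (add X):
                    × closes — contains both X and \lnot X.
                  branch 2.1.2.2.2 (add Y):
                    \lnot (W \land \lnot Y): β-rule — branch into \lnot W  //  \lnot \lnot Y.
                      branch 2.1.2.2.2.1 (add \lnot W):
                        ○ open, literals {V=F, W=F, X=F, Y=T}.
                      branch 2.1.2.2.2.2 (add \lnot \lnot Y):
                        ○ open, literals {V=F, X=F, Y=T}.
      branch 2.2 (add \lnot Y, \lnot (X \lor Y)):
        \lnot (X \lor Y): α-rule — add \lnot X, \lnot Y.
        \lnot (V \leftrightarrow \lnot X): β-rule — branch into V, \lnot \lnot X  //  \lnot V, \lnot X.
          branch 2.2.1 (add V, \lnot \lnot X):
            × closes — contains both X and \lnot X.
          branch 2.2.2 (add \lnot V, \lnot X):
            \lnot ((Y \lor \lnot \lnot Y) \land (W \land \lnot Y)): β-rule — branch into \lnot (Y \lor \lnot \lnot Y)  //  \lnot (W \land \lnot Y).
              branch 2.2.2.1 (add \lnot (Y \lor \lnot \lnot Y)):
                \lnot (Y \lor \lnot \lnot Y): α-rule — add \lnot Y, \lnot \lnot \lnot Y.
                \lnot \lnot \lnot Y: drop double negation, giving \lnot Y.
                ○ open, literals {V=F, X=F, Y=F}.
              branch 2.2.2.2 (add \lnot (W \land \lnot Y)):
                \lnot (W \land \lnot Y): β-rule — branch into \lnot W  //  \lnot \lnot Y.
                  branch 2.2.2.2.1 (add \lnot W):
                    ○ open, literals {V=F, W=F, X=F, Y=F}.
                  branch 2.2.2.2.2 (add \lnot \lnot Y):
                    × closes — contains both Y and \lnot Y.
9 branches closed, 8 open.
Each open branch fixes some atoms; the unmentioned ones are free. Counting distinct full assignments: branch {V=T, W=F, X=T, Y=T} (Z) contributes 2 new; branch {V=T, X=T, Y=T} (Z, W) contributes 2 new; branch {V=T, W=F, X=T, Y=T} (Z) contributes 0 new; branch {V=T, X=T, Y=T} (Z, W) contributes 0 new; branch {V=F, W=F, X=F, Y=T} (Z) contributes 2 new; branch {V=F, X=F, Y=T} (Z, W) contributes 2 new; branch {V=F, X=F, Y=F} (Z, W) contributes 4 new; branch {V=F, W=F, X=F, Y=F} (Z) contributes 0 new. Total: 12.

12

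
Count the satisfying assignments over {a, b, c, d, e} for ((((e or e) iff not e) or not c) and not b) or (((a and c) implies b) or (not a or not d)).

30

Initial set: {(((((e or e) iff not e) or not c) and not b) or (((a and c) implies b) or (not a or not d)))}.
(((((e or e) iff not e) or not c) and not b) or (((a and c) implies b) or (not a or not d))): β-rule — branch into ((((e or e) iff not e) or not c) and not b)  //  (((a and c) implies b) or (not a or not d)).
  branch 1 (add ((((e or e) iff not e) or not c) and not b)):
    ((((e or e) iff not e) or not c) and not b): α-rule — add (((e or e) iff not e) or not c), not b.
    (((e or e) iff not e) or not c): β-rule — branch into ((e or e) iff not e)  //  not c.
      branch 1.1 (add ((e or e) iff not e)):
        ((e or e) iff not e): β-rule — branch into (e or e), not e  //  not (e or e), not not e.
          branch 1.1.1 (add (e or e), not e):
            (e or e): β-rule — branch into e  //  e.
              branch 1.1.1.1 (add e):
                × closes — contains both e and not e.
              branch 1.1.1.2 (add e):
                × closes — contains both e and not e.
          branch 1.1.2 (add not (e or e), not not e):
            not (e or e): α-rule — add not e, not e.
            × closes — contains both e and not e.
      branch 1.2 (add not c):
        ○ open, literals {b=0, c=0}.
  branch 2 (add (((a and c) implies b) or (not a or not d))):
    (((a and c) implies b) or (not a or not d)): β-rule — branch into ((a and c) implies b)  //  (not a or not d).
      branch 2.1 (add ((a and c) implies b)):
        ((a and c) implies b): β-rule — branch into not (a and c)  //  b.
          branch 2.1.1 (add not (a and c)):
            not (a and c): β-rule — branch into not a  //  not c.
              branch 2.1.1.1 (add not a):
                ○ open, literals {a=0}.
              branch 2.1.1.2 (add not c):
                ○ open, literals {c=0}.
          branch 2.1.2 (add b):
            ○ open, literals {b=1}.
      branch 2.2 (add (not a or not d)):
        (not a or not d): β-rule — branch into not a  //  not d.
          branch 2.2.1 (add not a):
            ○ open, literals {a=0}.
          branch 2.2.2 (add not d):
            ○ open, literals {d=0}.
3 branches closed, 6 open.
Each open branch fixes some atoms; the unmentioned ones are free. Counting distinct full assignments: branch {b=0, c=0} (a, d, e) contributes 8 new; branch {a=0} (b, c, d, e) contributes 12 new; branch {c=0} (a, b, d, e) contributes 4 new; branch {b=1} (a, c, d, e) contributes 4 new; branch {a=0} (b, c, d, e) contributes 0 new; branch {d=0} (a, b, c, e) contributes 2 new. Total: 30.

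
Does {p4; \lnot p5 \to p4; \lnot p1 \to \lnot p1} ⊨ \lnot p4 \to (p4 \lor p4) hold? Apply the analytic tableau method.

Initial set: {p4; (\lnot p5 \to p4); (\lnot p1 \to \lnot p1); \lnot (\lnot p4 \to (p4 \lor p4))}.
\lnot (\lnot p4 \to (p4 \lor p4)): α-rule — add \lnot p4, \lnot (p4 \lor p4).
× closes — contains both p4 and \lnot p4.
All 1 branch closes.
Every branch closed, so the premises entail the conclusion.

Yes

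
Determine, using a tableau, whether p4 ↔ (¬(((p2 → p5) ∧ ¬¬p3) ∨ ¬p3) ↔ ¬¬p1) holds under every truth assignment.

Not valid

Assume the negation and expand:
Initial set: {¬(p4 ↔ (¬(((p2 → p5) ∧ ¬¬p3) ∨ ¬p3) ↔ ¬¬p1))}.
¬(p4 ↔ (¬(((p2 → p5) ∧ ¬¬p3) ∨ ¬p3) ↔ ¬¬p1)): β-rule — branch into p4, ¬(¬(((p2 → p5) ∧ ¬¬p3) ∨ ¬p3) ↔ ¬¬p1)  //  ¬p4, (¬(((p2 → p5) ∧ ¬¬p3) ∨ ¬p3) ↔ ¬¬p1).
  branch 1 (add p4, ¬(¬(((p2 → p5) ∧ ¬¬p3) ∨ ¬p3) ↔ ¬¬p1)):
    ¬(¬(((p2 → p5) ∧ ¬¬p3) ∨ ¬p3) ↔ ¬¬p1): β-rule — branch into ¬(((p2 → p5) ∧ ¬¬p3) ∨ ¬p3), ¬¬¬p1  //  ¬¬(((p2 → p5) ∧ ¬¬p3) ∨ ¬p3), ¬¬p1.
      branch 1.1 (add ¬(((p2 → p5) ∧ ¬¬p3) ∨ ¬p3), ¬¬¬p1):
        ¬(((p2 → p5) ∧ ¬¬p3) ∨ ¬p3): α-rule — add ¬((p2 → p5) ∧ ¬¬p3), ¬¬p3.
        ¬¬¬p1: drop double negation, giving ¬p1.
        ¬((p2 → p5) ∧ ¬¬p3): β-rule — branch into ¬(p2 → p5)  //  ¬¬¬p3.
          branch 1.1.1 (add ¬(p2 → p5)):
            ¬(p2 → p5): α-rule — add p2, ¬p5.
            ○ open, literals {p1=0, p2=1, p3=1, p4=1, p5=0}.
          branch 1.1.2 (add ¬¬¬p3):
            ¬¬¬p3: drop double negation, giving ¬p3.
            × closes — contains both p3 and ¬p3.
      branch 1.2 (add ¬¬(((p2 → p5) ∧ ¬¬p3) ∨ ¬p3), ¬¬p1):
        ¬¬p1: drop double negation, giving p1.
        ¬¬(((p2 → p5) ∧ ¬¬p3) ∨ ¬p3): β-rule — branch into ((p2 → p5) ∧ ¬¬p3)  //  ¬p3.
          branch 1.2.1 (add ((p2 → p5) ∧ ¬¬p3)):
            ((p2 → p5) ∧ ¬¬p3): α-rule — add (p2 → p5), ¬¬p3.
            ¬¬p3: drop double negation, giving p3.
            (p2 → p5): β-rule — branch into ¬p2  //  p5.
              branch 1.2.1.1 (add ¬p2):
                ○ open, literals {p1=1, p2=0, p3=1, p4=1}.
              branch 1.2.1.2 (add p5):
                ○ open, literals {p1=1, p3=1, p4=1, p5=1}.
          branch 1.2.2 (add ¬p3):
            ○ open, literals {p1=1, p3=0, p4=1}.
  branch 2 (add ¬p4, (¬(((p2 → p5) ∧ ¬¬p3) ∨ ¬p3) ↔ ¬¬p1)):
    (¬(((p2 → p5) ∧ ¬¬p3) ∨ ¬p3) ↔ ¬¬p1): β-rule — branch into ¬(((p2 → p5) ∧ ¬¬p3) ∨ ¬p3), ¬¬p1  //  ¬¬(((p2 → p5) ∧ ¬¬p3) ∨ ¬p3), ¬¬¬p1.
      branch 2.1 (add ¬(((p2 → p5) ∧ ¬¬p3) ∨ ¬p3), ¬¬p1):
        ¬(((p2 → p5) ∧ ¬¬p3) ∨ ¬p3): α-rule — add ¬((p2 → p5) ∧ ¬¬p3), ¬¬p3.
        ¬¬p1: drop double negation, giving p1.
        ¬((p2 → p5) ∧ ¬¬p3): β-rule — branch into ¬(p2 → p5)  //  ¬¬¬p3.
          branch 2.1.1 (add ¬(p2 → p5)):
            ¬(p2 → p5): α-rule — add p2, ¬p5.
            ○ open, literals {p1=1, p2=1, p3=1, p4=0, p5=0}.
          branch 2.1.2 (add ¬¬¬p3):
            ¬¬¬p3: drop double negation, giving ¬p3.
            × closes — contains both p3 and ¬p3.
      branch 2.2 (add ¬¬(((p2 → p5) ∧ ¬¬p3) ∨ ¬p3), ¬¬¬p1):
        ¬¬¬p1: drop double negation, giving ¬p1.
        ¬¬(((p2 → p5) ∧ ¬¬p3) ∨ ¬p3): β-rule — branch into ((p2 → p5) ∧ ¬¬p3)  //  ¬p3.
          branch 2.2.1 (add ((p2 → p5) ∧ ¬¬p3)):
            ((p2 → p5) ∧ ¬¬p3): α-rule — add (p2 → p5), ¬¬p3.
            ¬¬p3: drop double negation, giving p3.
            (p2 → p5): β-rule — branch into ¬p2  //  p5.
              branch 2.2.1.1 (add ¬p2):
                ○ open, literals {p1=0, p2=0, p3=1, p4=0}.
              branch 2.2.1.2 (add p5):
                ○ open, literals {p1=0, p3=1, p4=0, p5=1}.
          branch 2.2.2 (add ¬p3):
            ○ open, literals {p1=0, p3=0, p4=0}.
2 branches closed, 8 open.
An open branch gives a countermodel: p1=0, p2=1, p3=1, p4=1, p5=0 (unmentioned atoms arbitrary); under it the original formula is false.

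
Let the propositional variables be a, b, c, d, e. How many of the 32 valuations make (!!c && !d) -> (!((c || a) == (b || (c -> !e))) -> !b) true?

Initial set: {((!!c && !d) -> (!((c || a) == (b || (c -> !e))) -> !b))}.
((!!c && !d) -> (!((c || a) == (b || (c -> !e))) -> !b)): β-rule — branch into !(!!c && !d)  //  (!((c || a) == (b || (c -> !e))) -> !b).
  branch 1 (add !(!!c && !d)):
    !(!!c && !d): β-rule — branch into !!!c  //  !!d.
      branch 1.1 (add !!!c):
        !!!c: drop double negation, giving !c.
        ○ open, literals {c=0}.
      branch 1.2 (add !!d):
        ○ open, literals {d=1}.
  branch 2 (add (!((c || a) == (b || (c -> !e))) -> !b)):
    (!((c || a) == (b || (c -> !e))) -> !b): β-rule — branch into !!((c || a) == (b || (c -> !e)))  //  !b.
      branch 2.1 (add !!((c || a) == (b || (c -> !e)))):
        !!((c || a) == (b || (c -> !e))): β-rule — branch into (c || a), (b || (c -> !e))  //  !(c || a), !(b || (c -> !e)).
          branch 2.1.1 (add (c || a), (b || (c -> !e))):
            (c || a): β-rule — branch into c  //  a.
              branch 2.1.1.1 (add c):
                (b || (c -> !e)): β-rule — branch into b  //  (c -> !e).
                  branch 2.1.1.1.1 (add b):
                    ○ open, literals {b=1, c=1}.
                  branch 2.1.1.1.2 (add (c -> !e)):
                    (c -> !e): β-rule — branch into !c  //  !e.
                      branch 2.1.1.1.2.1 (add !c):
                        × closes — contains both c and !c.
                      branch 2.1.1.1.2.2 (add !e):
                        ○ open, literals {c=1, e=0}.
              branch 2.1.1.2 (add a):
                (b || (c -> !e)): β-rule — branch into b  //  (c -> !e).
                  branch 2.1.1.2.1 (add b):
                    ○ open, literals {a=1, b=1}.
                  branch 2.1.1.2.2 (add (c -> !e)):
                    (c -> !e): β-rule — branch into !c  //  !e.
                      branch 2.1.1.2.2.1 (add !c):
                        ○ open, literals {a=1, c=0}.
                      branch 2.1.1.2.2.2 (add !e):
                        ○ open, literals {a=1, e=0}.
          branch 2.1.2 (add !(c || a), !(b || (c -> !e))):
            !(c || a): α-rule — add !c, !a.
            !(b || (c -> !e)): α-rule — add !b, !(c -> !e).
            !(c -> !e): α-rule — add c, !!e.
            × closes — contains both c and !c.
      branch 2.2 (add !b):
        ○ open, literals {b=0}.
2 branches closed, 8 open.
Each open branch fixes some atoms; the unmentioned ones are free. Counting distinct full assignments: branch {c=0} (a, b, d, e) contributes 16 new; branch {d=1} (a, b, c, e) contributes 8 new; branch {b=1, c=1} (a, d, e) contributes 4 new; branch {c=1, e=0} (a, b, d) contributes 2 new; branch {a=1, b=1} (c, d, e) contributes 0 new; branch {a=1, c=0} (b, d, e) contributes 0 new; branch {a=1, e=0} (b, c, d) contributes 0 new; branch {b=0} (a, c, d, e) contributes 2 new. Total: 32.

32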